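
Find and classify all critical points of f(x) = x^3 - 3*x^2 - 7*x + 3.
f'(x) = 3*x^2 - 6*x - 7

Solve f'(x) = 0:
  3*x^2 - 6*x - 7 = 0 has no rational roots; quadratic formula: x = (6 ± √120)/6.
  ⇒ x = 1 - sqrt(30)/3 ≈ -0.8257, 1 + sqrt(30)/3 ≈ 2.8257

f''(x) = 6*x - 6
Second-derivative test at each critical point:
  f''(-0.8257) = -10.9545 < 0 → local maximum
  f''(2.8257) = 10.9545 > 0 → local minimum

Critical points: x = 1 - sqrt(30)/3 ≈ -0.8257 (local maximum); x = 1 + sqrt(30)/3 ≈ 2.8257 (local minimum)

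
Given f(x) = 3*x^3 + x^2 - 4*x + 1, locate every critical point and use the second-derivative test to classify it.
f'(x) = 9*x^2 + 2*x - 4

Solve f'(x) = 0:
  9*x^2 + 2*x - 4 = 0 has no rational roots; quadratic formula: x = (-2 ± √148)/18.
  ⇒ x = -sqrt(37)/9 - 1/9 ≈ -0.7870, -1/9 + sqrt(37)/9 ≈ 0.5648

f''(x) = 18*x + 2
Second-derivative test at each critical point:
  f''(-0.7870) = -12.1655 < 0 → local maximum
  f''(0.5648) = 12.1655 > 0 → local minimum

Critical points: x = -sqrt(37)/9 - 1/9 ≈ -0.7870 (local maximum); x = -1/9 + sqrt(37)/9 ≈ 0.5648 (local minimum)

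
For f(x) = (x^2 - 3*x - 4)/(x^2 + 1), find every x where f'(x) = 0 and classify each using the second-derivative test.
f'(x) = (3*x^2 + 10*x - 3)/(x^4 + 2*x^2 + 1)

Solve f'(x) = 0:
  f'(x) = (3*x^2 + 10*x - 3)/(x^2 + 1)^2; the denominator is positive wherever f is defined, so f'(x) = 0 ⇔ 3*x^2 + 10*x - 3 = 0.
  3*x^2 + 10*x - 3 = 0 has no rational roots; quadratic formula: x = (-10 ± √136)/6.
  ⇒ x = -sqrt(34)/3 - 5/3 ≈ -3.6103, -5/3 + sqrt(34)/3 ≈ 0.2770

f''(x) = 2*(-3*x^3 - 15*x^2 + 9*x + 5)/(x^6 + 3*x^4 + 3*x^2 + 1)
Second-derivative test at each critical point:
  f''(-3.6103) = -0.0592 < 0 → local maximum
  f''(0.2770) = 10.0592 > 0 → local minimum

Critical points: x = -sqrt(34)/3 - 5/3 ≈ -3.6103 (local maximum); x = -5/3 + sqrt(34)/3 ≈ 0.2770 (local minimum)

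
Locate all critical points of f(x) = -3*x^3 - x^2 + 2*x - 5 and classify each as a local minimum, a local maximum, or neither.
f'(x) = -9*x^2 - 2*x + 2

Solve f'(x) = 0:
  9*x^2 + 2*x - 2 = 0 has no rational roots; quadratic formula: x = (-2 ± √76)/18.
  ⇒ x = -sqrt(19)/9 - 1/9 ≈ -0.5954, -1/9 + sqrt(19)/9 ≈ 0.3732

f''(x) = -18*x - 2
Second-derivative test at each critical point:
  f''(-0.5954) = 8.7178 > 0 → local minimum
  f''(0.3732) = -8.7178 < 0 → local maximum

Critical points: x = -sqrt(19)/9 - 1/9 ≈ -0.5954 (local minimum); x = -1/9 + sqrt(19)/9 ≈ 0.3732 (local maximum)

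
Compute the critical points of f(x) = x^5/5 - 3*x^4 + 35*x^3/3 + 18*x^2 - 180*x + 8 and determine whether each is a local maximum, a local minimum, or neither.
f'(x) = x^4 - 12*x^3 + 35*x^2 + 36*x - 180

Solve f'(x) = 0:
  Factor: x^4 - 12*x^3 + 35*x^2 + 36*x - 180 = (x - 6)*(x - 5)*(x - 3)*(x + 2) = 0.
  ⇒ x = -2, 3, 5, 6

f''(x) = 4*x^3 - 36*x^2 + 70*x + 36
Second-derivative test at each critical point:
  f''(-2) = -280 < 0 → local maximum
  f''(3) = 30 > 0 → local minimum
  f''(5) = -14 < 0 → local maximum
  f''(6) = 24 > 0 → local minimum

Critical points: x = -2 (local maximum); x = 3 (local minimum); x = 5 (local maximum); x = 6 (local minimum)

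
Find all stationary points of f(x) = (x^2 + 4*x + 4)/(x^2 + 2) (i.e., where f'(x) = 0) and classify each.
f'(x) = 4*(-x^2 - x + 2)/(x^4 + 4*x^2 + 4)

Solve f'(x) = 0:
  f'(x) = -4*(x - 1)*(x + 2)/(x^2 + 2)^2; the denominator is positive wherever f is defined, so f'(x) = 0 ⇔ -4*x^2 - 4*x + 8 = 0.
  Factor: -4*x^2 - 4*x + 8 = -4*(x - 1)*(x + 2) = 0.
  ⇒ x = -2, 1

f''(x) = 4*(2*x^3 + 3*x^2 - 12*x - 2)/(x^6 + 6*x^4 + 12*x^2 + 8)
Second-derivative test at each critical point:
  f''(-2) = 1/3 > 0 → local minimum
  f''(1) = -4/3 < 0 → local maximum

Critical points: x = -2 (local minimum); x = 1 (local maximum)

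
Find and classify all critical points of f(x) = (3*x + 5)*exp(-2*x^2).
f'(x) = (-4*x*(3*x + 5) + 3)*exp(-2*x^2)

Solve f'(x) = 0:
  f'(x) = (-12*x^2 - 20*x + 3)·exp(-2*x^2) and exp(-2*x^2) > 0 for every x, so f'(x) = 0 ⇔ -12*x^2 - 20*x + 3 = 0.
  12*x^2 + 20*x - 3 = 0 has no rational roots; quadratic formula: x = (-20 ± √544)/24.
  ⇒ x = -sqrt(34)/6 - 5/6 ≈ -1.8052, -5/6 + sqrt(34)/6 ≈ 0.1385

f''(x) = 4*(4*x^2*(3*x + 5) - 9*x - 5)*exp(-2*x^2)
Second-derivative test at each critical point:
  f''(-1.8052) = 0.0345 > 0 → local minimum
  f''(0.1385) = -22.4460 < 0 → local maximum

Critical points: x = -sqrt(34)/6 - 5/6 ≈ -1.8052 (local minimum); x = -5/6 + sqrt(34)/6 ≈ 0.1385 (local maximum)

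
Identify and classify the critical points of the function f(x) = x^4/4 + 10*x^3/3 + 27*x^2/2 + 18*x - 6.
f'(x) = x^3 + 10*x^2 + 27*x + 18

Solve f'(x) = 0:
  Factor: x^3 + 10*x^2 + 27*x + 18 = (x + 1)*(x + 3)*(x + 6) = 0.
  ⇒ x = -6, -3, -1

f''(x) = 3*x^2 + 20*x + 27
Second-derivative test at each critical point:
  f''(-6) = 15 > 0 → local minimum
  f''(-3) = -6 < 0 → local maximum
  f''(-1) = 10 > 0 → local minimum

Critical points: x = -6 (local minimum); x = -3 (local maximum); x = -1 (local minimum)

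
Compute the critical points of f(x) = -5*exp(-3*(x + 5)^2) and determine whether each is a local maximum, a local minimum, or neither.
f'(x) = 30*(x + 5)*exp(-3*(x + 5)^2)

Solve f'(x) = 0:
  f'(x) = (30*x + 150)·exp(-3*(x + 5)^2) and exp(-3*(x + 5)^2) > 0 for every x, so f'(x) = 0 ⇔ 30*x + 150 = 0.
  Factor: 30*x + 150 = 30*(x + 5) = 0.
  ⇒ x = -5

f''(x) = 30*(1 - 6*(x + 5)^2)*exp(-3*(x + 5)^2)
Second-derivative test at each critical point:
  f''(-5) = 30 > 0 → local minimum

Critical points: x = -5 (local minimum)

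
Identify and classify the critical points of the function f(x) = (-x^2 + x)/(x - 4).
f'(x) = (-x^2 + 8*x - 4)/(x^2 - 8*x + 16)

Solve f'(x) = 0:
  f'(x) = -(x^2 - 8*x + 4)/(x - 4)^2; the denominator is positive wherever f is defined, so f'(x) = 0 ⇔ -x^2 + 8*x - 4 = 0.
  x^2 - 8*x + 4 = 0 has no rational roots; quadratic formula: x = (8 ± √48)/2.
  ⇒ x = 4 - 2*sqrt(3) ≈ 0.5359, 2*sqrt(3) + 4 ≈ 7.4641

f''(x) = -24/(x^3 - 12*x^2 + 48*x - 64)
Second-derivative test at each critical point:
  f''(0.5359) = 0.5774 > 0 → local minimum
  f''(7.4641) = -0.5774 < 0 → local maximum

Critical points: x = 4 - 2*sqrt(3) ≈ 0.5359 (local minimum); x = 2*sqrt(3) + 4 ≈ 7.4641 (local maximum)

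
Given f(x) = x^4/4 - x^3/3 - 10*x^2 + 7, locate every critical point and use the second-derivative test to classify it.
f'(x) = x*(x^2 - x - 20)

Solve f'(x) = 0:
  Factor: x^3 - x^2 - 20*x = x*(x - 5)*(x + 4) = 0.
  ⇒ x = -4, 0, 5

f''(x) = 3*x^2 - 2*x - 20
Second-derivative test at each critical point:
  f''(-4) = 36 > 0 → local minimum
  f''(0) = -20 < 0 → local maximum
  f''(5) = 45 > 0 → local minimum

Critical points: x = -4 (local minimum); x = 0 (local maximum); x = 5 (local minimum)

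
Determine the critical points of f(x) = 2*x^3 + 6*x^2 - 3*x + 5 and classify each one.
f'(x) = 6*x^2 + 12*x - 3

Solve f'(x) = 0:
  Factor: 6*x^2 + 12*x - 3 = 3*(2*x^2 + 4*x - 1); 2*x^2 + 4*x - 1 = 0 has no rational roots; quadratic formula: x = (-4 ± √24)/4.
  ⇒ x = -sqrt(6)/2 - 1 ≈ -2.2247, -1 + sqrt(6)/2 ≈ 0.2247

f''(x) = 12*x + 12
Second-derivative test at each critical point:
  f''(-2.2247) = -14.6969 < 0 → local maximum
  f''(0.2247) = 14.6969 > 0 → local minimum

Critical points: x = -sqrt(6)/2 - 1 ≈ -2.2247 (local maximum); x = -1 + sqrt(6)/2 ≈ 0.2247 (local minimum)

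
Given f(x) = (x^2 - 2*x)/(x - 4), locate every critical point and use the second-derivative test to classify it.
f'(x) = (x^2 - 8*x + 8)/(x^2 - 8*x + 16)

Solve f'(x) = 0:
  f'(x) = (x^2 - 8*x + 8)/(x - 4)^2; the denominator is positive wherever f is defined, so f'(x) = 0 ⇔ x^2 - 8*x + 8 = 0.
  x^2 - 8*x + 8 = 0 has no rational roots; quadratic formula: x = (8 ± √32)/2.
  ⇒ x = 4 - 2*sqrt(2) ≈ 1.1716, 2*sqrt(2) + 4 ≈ 6.8284

f''(x) = 16/(x^3 - 12*x^2 + 48*x - 64)
Second-derivative test at each critical point:
  f''(1.1716) = -0.7071 < 0 → local maximum
  f''(6.8284) = 0.7071 > 0 → local minimum

Critical points: x = 4 - 2*sqrt(2) ≈ 1.1716 (local maximum); x = 2*sqrt(2) + 4 ≈ 6.8284 (local minimum)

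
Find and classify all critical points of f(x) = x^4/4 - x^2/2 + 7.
f'(x) = x^3 - x

Solve f'(x) = 0:
  Factor: x^3 - x = x*(x - 1)*(x + 1) = 0.
  ⇒ x = -1, 0, 1

f''(x) = 3*x^2 - 1
Second-derivative test at each critical point:
  f''(-1) = 2 > 0 → local minimum
  f''(0) = -1 < 0 → local maximum
  f''(1) = 2 > 0 → local minimum

Critical points: x = -1 (local minimum); x = 0 (local maximum); x = 1 (local minimum)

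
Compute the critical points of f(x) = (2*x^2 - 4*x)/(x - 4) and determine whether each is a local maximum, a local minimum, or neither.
f'(x) = 2*(x^2 - 8*x + 8)/(x^2 - 8*x + 16)

Solve f'(x) = 0:
  f'(x) = 2*(x^2 - 8*x + 8)/(x - 4)^2; the denominator is positive wherever f is defined, so f'(x) = 0 ⇔ 2*x^2 - 16*x + 16 = 0.
  Factor: 2*x^2 - 16*x + 16 = 2*(x^2 - 8*x + 8); x^2 - 8*x + 8 = 0 has no rational roots; quadratic formula: x = (8 ± √32)/2.
  ⇒ x = 4 - 2*sqrt(2) ≈ 1.1716, 2*sqrt(2) + 4 ≈ 6.8284

f''(x) = 32/(x^3 - 12*x^2 + 48*x - 64)
Second-derivative test at each critical point:
  f''(1.1716) = -1.4142 < 0 → local maximum
  f''(6.8284) = 1.4142 > 0 → local minimum

Critical points: x = 4 - 2*sqrt(2) ≈ 1.1716 (local maximum); x = 2*sqrt(2) + 4 ≈ 6.8284 (local minimum)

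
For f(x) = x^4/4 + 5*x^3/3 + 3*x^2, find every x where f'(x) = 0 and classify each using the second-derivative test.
f'(x) = x*(x^2 + 5*x + 6)

Solve f'(x) = 0:
  Factor: x^3 + 5*x^2 + 6*x = x*(x + 2)*(x + 3) = 0.
  ⇒ x = -3, -2, 0

f''(x) = 3*x^2 + 10*x + 6
Second-derivative test at each critical point:
  f''(-3) = 3 > 0 → local minimum
  f''(-2) = -2 < 0 → local maximum
  f''(0) = 6 > 0 → local minimum

Critical points: x = -3 (local minimum); x = -2 (local maximum); x = 0 (local minimum)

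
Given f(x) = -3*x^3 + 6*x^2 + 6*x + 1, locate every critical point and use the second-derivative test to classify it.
f'(x) = -9*x^2 + 12*x + 6

Solve f'(x) = 0:
  Factor: -9*x^2 + 12*x + 6 = -3*(3*x^2 - 4*x - 2); 3*x^2 - 4*x - 2 = 0 has no rational roots; quadratic formula: x = (4 ± √40)/6.
  ⇒ x = 2/3 - sqrt(10)/3 ≈ -0.3874, 2/3 + sqrt(10)/3 ≈ 1.7208

f''(x) = 12 - 18*x
Second-derivative test at each critical point:
  f''(-0.3874) = 18.9737 > 0 → local minimum
  f''(1.7208) = -18.9737 < 0 → local maximum

Critical points: x = 2/3 - sqrt(10)/3 ≈ -0.3874 (local minimum); x = 2/3 + sqrt(10)/3 ≈ 1.7208 (local maximum)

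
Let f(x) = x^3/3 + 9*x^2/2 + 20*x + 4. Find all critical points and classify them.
f'(x) = x^2 + 9*x + 20

Solve f'(x) = 0:
  Factor: x^2 + 9*x + 20 = (x + 4)*(x + 5) = 0.
  ⇒ x = -5, -4

f''(x) = 2*x + 9
Second-derivative test at each critical point:
  f''(-5) = -1 < 0 → local maximum
  f''(-4) = 1 > 0 → local minimum

Critical points: x = -5 (local maximum); x = -4 (local minimum)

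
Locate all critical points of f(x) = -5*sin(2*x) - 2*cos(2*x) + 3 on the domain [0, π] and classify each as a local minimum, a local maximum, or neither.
f'(x) = 4*sin(2*x) - 10*cos(2*x)

Solve f'(x) = 0 on [0, π]:
  f'(x) = 0 ⇔ -5*cos(2*x) = -2*sin(2*x) ⇔ tan(2*x) = 5/2, i.e. 2*x = arctan(5/2) + nπ; keep the solutions lying in [0, π].
  ⇒ x = atan(5/2)/2 ≈ 0.5951, atan(5/2)/2 + pi/2 ≈ 2.1659

f''(x) = 20*sin(2*x) + 8*cos(2*x)
Second-derivative test at each critical point:
  f''(0.5951) = 21.5407 > 0 → local minimum
  f''(2.1659) = -21.5407 < 0 → local maximum

Critical points: x = atan(5/2)/2 ≈ 0.5951 (local minimum); x = atan(5/2)/2 + pi/2 ≈ 2.1659 (local maximum)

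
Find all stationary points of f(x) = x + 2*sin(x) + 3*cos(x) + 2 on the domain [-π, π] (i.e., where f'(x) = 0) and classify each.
f'(x) = -3*sin(x) + 2*cos(x) + 1

Solve f'(x) = 0 on [-π, π]:
  f'(x) = 0 ⇔ -3*sin(x) + 2*cos(x) = -1. Write the left side as R·cos(x + φ) with R = √(2² + 3²) = sqrt(13), cos φ = 2*sqrt(13)/13, sin φ = 3*sqrt(13)/13; then cos(x + φ) = -sqrt(13)/13. Solve for x and keep the solutions lying in [-π, π].
  ⇒ x = -pi + atan((3 - 4*sqrt(3))/(-6*sqrt(3) - 2)) ≈ -2.8346, atan((3 + 4*sqrt(3))/(-2 + 6*sqrt(3))) ≈ 0.8690

f''(x) = -2*sin(x) - 3*cos(x)
Second-derivative test at each critical point:
  f''(-2.8346) = 3.4641 > 0 → local minimum
  f''(0.8690) = -3.4641 < 0 → local maximum

Critical points: x = -pi + atan((3 - 4*sqrt(3))/(-6*sqrt(3) - 2)) ≈ -2.8346 (local minimum); x = atan((3 + 4*sqrt(3))/(-2 + 6*sqrt(3))) ≈ 0.8690 (local maximum)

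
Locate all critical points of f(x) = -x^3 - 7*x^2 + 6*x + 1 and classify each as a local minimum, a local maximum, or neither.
f'(x) = -3*x^2 - 14*x + 6

Solve f'(x) = 0:
  3*x^2 + 14*x - 6 = 0 has no rational roots; quadratic formula: x = (-14 ± √268)/6.
  ⇒ x = -sqrt(67)/3 - 7/3 ≈ -5.0618, -7/3 + sqrt(67)/3 ≈ 0.3951

f''(x) = -6*x - 14
Second-derivative test at each critical point:
  f''(-5.0618) = 16.3707 > 0 → local minimum
  f''(0.3951) = -16.3707 < 0 → local maximum

Critical points: x = -sqrt(67)/3 - 7/3 ≈ -5.0618 (local minimum); x = -7/3 + sqrt(67)/3 ≈ 0.3951 (local maximum)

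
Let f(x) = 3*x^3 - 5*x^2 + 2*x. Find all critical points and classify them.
f'(x) = 9*x^2 - 10*x + 2

Solve f'(x) = 0:
  9*x^2 - 10*x + 2 = 0 has no rational roots; quadratic formula: x = (10 ± √28)/18.
  ⇒ x = 5/9 - sqrt(7)/9 ≈ 0.2616, sqrt(7)/9 + 5/9 ≈ 0.8495

f''(x) = 18*x - 10
Second-derivative test at each critical point:
  f''(0.2616) = -5.2915 < 0 → local maximum
  f''(0.8495) = 5.2915 > 0 → local minimum

Critical points: x = 5/9 - sqrt(7)/9 ≈ 0.2616 (local maximum); x = sqrt(7)/9 + 5/9 ≈ 0.8495 (local minimum)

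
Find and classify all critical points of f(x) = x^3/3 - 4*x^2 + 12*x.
f'(x) = x^2 - 8*x + 12

Solve f'(x) = 0:
  Factor: x^2 - 8*x + 12 = (x - 6)*(x - 2) = 0.
  ⇒ x = 2, 6

f''(x) = 2*x - 8
Second-derivative test at each critical point:
  f''(2) = -4 < 0 → local maximum
  f''(6) = 4 > 0 → local minimum

Critical points: x = 2 (local maximum); x = 6 (local minimum)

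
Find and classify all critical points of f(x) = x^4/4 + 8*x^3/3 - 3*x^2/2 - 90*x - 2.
f'(x) = x^3 + 8*x^2 - 3*x - 90

Solve f'(x) = 0:
  Factor: x^3 + 8*x^2 - 3*x - 90 = (x - 3)*(x + 5)*(x + 6) = 0.
  ⇒ x = -6, -5, 3

f''(x) = 3*x^2 + 16*x - 3
Second-derivative test at each critical point:
  f''(-6) = 9 > 0 → local minimum
  f''(-5) = -8 < 0 → local maximum
  f''(3) = 72 > 0 → local minimum

Critical points: x = -6 (local minimum); x = -5 (local maximum); x = 3 (local minimum)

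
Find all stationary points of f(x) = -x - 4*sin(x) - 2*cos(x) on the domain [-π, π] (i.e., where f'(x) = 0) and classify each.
f'(x) = 2*sin(x) - 4*cos(x) - 1

Solve f'(x) = 0 on [-π, π]:
  f'(x) = 0 ⇔ 2*sin(x) - 4*cos(x) = 1. Write the left side as R·cos(x + φ) with R = √((-4)² + (-2)²) = 2*sqrt(5), cos φ = -2*sqrt(5)/5, sin φ = -sqrt(5)/5; then cos(x + φ) = sqrt(5)/10. Solve for x and keep the solutions lying in [-π, π].
  ⇒ x = -pi + atan((1 - 2*sqrt(19))/(-sqrt(19) - 2)) ≈ -2.2600, atan((1 + 2*sqrt(19))/(-2 + sqrt(19))) ≈ 1.3327

f''(x) = 4*sin(x) + 2*cos(x)
Second-derivative test at each critical point:
  f''(-2.2600) = -4.3589 < 0 → local maximum
  f''(1.3327) = 4.3589 > 0 → local minimum

Critical points: x = -pi + atan((1 - 2*sqrt(19))/(-sqrt(19) - 2)) ≈ -2.2600 (local maximum); x = atan((1 + 2*sqrt(19))/(-2 + sqrt(19))) ≈ 1.3327 (local minimum)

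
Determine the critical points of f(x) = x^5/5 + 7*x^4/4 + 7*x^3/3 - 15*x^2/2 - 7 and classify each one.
f'(x) = x*(x^3 + 7*x^2 + 7*x - 15)

Solve f'(x) = 0:
  Factor: x^4 + 7*x^3 + 7*x^2 - 15*x = x*(x - 1)*(x + 3)*(x + 5) = 0.
  ⇒ x = -5, -3, 0, 1

f''(x) = 4*x^3 + 21*x^2 + 14*x - 15
Second-derivative test at each critical point:
  f''(-5) = -60 < 0 → local maximum
  f''(-3) = 24 > 0 → local minimum
  f''(0) = -15 < 0 → local maximum
  f''(1) = 24 > 0 → local minimum

Critical points: x = -5 (local maximum); x = -3 (local minimum); x = 0 (local maximum); x = 1 (local minimum)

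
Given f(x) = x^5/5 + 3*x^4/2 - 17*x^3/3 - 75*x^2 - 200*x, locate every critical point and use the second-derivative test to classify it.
f'(x) = x^4 + 6*x^3 - 17*x^2 - 150*x - 200

Solve f'(x) = 0:
  Factor: x^4 + 6*x^3 - 17*x^2 - 150*x - 200 = (x - 5)*(x + 2)*(x + 4)*(x + 5) = 0.
  ⇒ x = -5, -4, -2, 5

f''(x) = 4*x^3 + 18*x^2 - 34*x - 150
Second-derivative test at each critical point:
  f''(-5) = -30 < 0 → local maximum
  f''(-4) = 18 > 0 → local minimum
  f''(-2) = -42 < 0 → local maximum
  f''(5) = 630 > 0 → local minimum

Critical points: x = -5 (local maximum); x = -4 (local minimum); x = -2 (local maximum); x = 5 (local minimum)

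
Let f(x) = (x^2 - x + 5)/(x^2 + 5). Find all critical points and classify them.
f'(x) = (x^2 - 5)/(x^4 + 10*x^2 + 25)

Solve f'(x) = 0:
  f'(x) = (x^2 - 5)/(x^2 + 5)^2; the denominator is positive wherever f is defined, so f'(x) = 0 ⇔ x^2 - 5 = 0.
  x^2 - 5 = 0 has no rational roots; quadratic formula: x = (0 ± √20)/2.
  ⇒ x = -sqrt(5) ≈ -2.2361, sqrt(5) ≈ 2.2361

f''(x) = 2*x*(15 - x^2)/(x^6 + 15*x^4 + 75*x^2 + 125)
Second-derivative test at each critical point:
  f''(-2.2361) = -0.0447 < 0 → local maximum
  f''(2.2361) = 0.0447 > 0 → local minimum

Critical points: x = -sqrt(5) ≈ -2.2361 (local maximum); x = sqrt(5) ≈ 2.2361 (local minimum)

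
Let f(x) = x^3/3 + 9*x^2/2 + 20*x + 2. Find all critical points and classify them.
f'(x) = x^2 + 9*x + 20

Solve f'(x) = 0:
  Factor: x^2 + 9*x + 20 = (x + 4)*(x + 5) = 0.
  ⇒ x = -5, -4

f''(x) = 2*x + 9
Second-derivative test at each critical point:
  f''(-5) = -1 < 0 → local maximum
  f''(-4) = 1 > 0 → local minimum

Critical points: x = -5 (local maximum); x = -4 (local minimum)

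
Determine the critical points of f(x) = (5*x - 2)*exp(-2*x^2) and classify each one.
f'(x) = (-4*x*(5*x - 2) + 5)*exp(-2*x^2)

Solve f'(x) = 0:
  f'(x) = (-20*x^2 + 8*x + 5)·exp(-2*x^2) and exp(-2*x^2) > 0 for every x, so f'(x) = 0 ⇔ -20*x^2 + 8*x + 5 = 0.
  20*x^2 - 8*x - 5 = 0 has no rational roots; quadratic formula: x = (8 ± √464)/40.
  ⇒ x = 1/5 - sqrt(29)/10 ≈ -0.3385, 1/5 + sqrt(29)/10 ≈ 0.7385

f''(x) = 4*(4*x^2*(5*x - 2) - 15*x + 2)*exp(-2*x^2)
Second-derivative test at each critical point:
  f''(-0.3385) = 17.1287 > 0 → local minimum
  f''(0.7385) = -7.2364 < 0 → local maximum

Critical points: x = 1/5 - sqrt(29)/10 ≈ -0.3385 (local minimum); x = 1/5 + sqrt(29)/10 ≈ 0.7385 (local maximum)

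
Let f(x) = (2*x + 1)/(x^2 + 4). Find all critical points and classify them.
f'(x) = 2*(-x^2 - x + 4)/(x^4 + 8*x^2 + 16)

Solve f'(x) = 0:
  f'(x) = -2*(x^2 + x - 4)/(x^2 + 4)^2; the denominator is positive wherever f is defined, so f'(x) = 0 ⇔ -2*x^2 - 2*x + 8 = 0.
  Factor: -2*x^2 - 2*x + 8 = -2*(x^2 + x - 4); x^2 + x - 4 = 0 has no rational roots; quadratic formula: x = (-1 ± √17)/2.
  ⇒ x = -sqrt(17)/2 - 1/2 ≈ -2.5616, -1/2 + sqrt(17)/2 ≈ 1.5616

f''(x) = 2*(4*x^2*(2*x + 1) - (6*x + 1)*(x^2 + 4))/(x^2 + 4)^3
Second-derivative test at each critical point:
  f''(-2.5616) = 0.0739 > 0 → local minimum
  f''(1.5616) = -0.1989 < 0 → local maximum

Critical points: x = -sqrt(17)/2 - 1/2 ≈ -2.5616 (local minimum); x = -1/2 + sqrt(17)/2 ≈ 1.5616 (local maximum)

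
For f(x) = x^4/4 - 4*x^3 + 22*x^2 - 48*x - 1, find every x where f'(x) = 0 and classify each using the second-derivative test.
f'(x) = x^3 - 12*x^2 + 44*x - 48

Solve f'(x) = 0:
  Factor: x^3 - 12*x^2 + 44*x - 48 = (x - 6)*(x - 4)*(x - 2) = 0.
  ⇒ x = 2, 4, 6

f''(x) = 3*x^2 - 24*x + 44
Second-derivative test at each critical point:
  f''(2) = 8 > 0 → local minimum
  f''(4) = -4 < 0 → local maximum
  f''(6) = 8 > 0 → local minimum

Critical points: x = 2 (local minimum); x = 4 (local maximum); x = 6 (local minimum)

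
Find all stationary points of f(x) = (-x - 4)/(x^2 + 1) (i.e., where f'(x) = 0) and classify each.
f'(x) = (-x^2 + 2*x*(x + 4) - 1)/(x^2 + 1)^2

Solve f'(x) = 0:
  f'(x) = (x^2 + 8*x - 1)/(x^2 + 1)^2; the denominator is positive wherever f is defined, so f'(x) = 0 ⇔ x^2 + 8*x - 1 = 0.
  x^2 + 8*x - 1 = 0 has no rational roots; quadratic formula: x = (-8 ± √68)/2.
  ⇒ x = -sqrt(17) - 4 ≈ -8.1231, -4 + sqrt(17) ≈ 0.1231

f''(x) = 2*(-4*x^2*(x + 4) + (3*x + 4)*(x^2 + 1))/(x^2 + 1)^3
Second-derivative test at each critical point:
  f''(-8.1231) = -0.0018 < 0 → local maximum
  f''(0.1231) = 8.0018 > 0 → local minimum

Critical points: x = -sqrt(17) - 4 ≈ -8.1231 (local maximum); x = -4 + sqrt(17) ≈ 0.1231 (local minimum)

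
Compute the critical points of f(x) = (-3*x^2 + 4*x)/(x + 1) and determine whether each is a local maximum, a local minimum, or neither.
f'(x) = (-3*x^2 - 6*x + 4)/(x^2 + 2*x + 1)

Solve f'(x) = 0:
  f'(x) = -(3*x^2 + 6*x - 4)/(x + 1)^2; the denominator is positive wherever f is defined, so f'(x) = 0 ⇔ -3*x^2 - 6*x + 4 = 0.
  3*x^2 + 6*x - 4 = 0 has no rational roots; quadratic formula: x = (-6 ± √84)/6.
  ⇒ x = -sqrt(21)/3 - 1 ≈ -2.5275, -1 + sqrt(21)/3 ≈ 0.5275

f''(x) = -14/(x^3 + 3*x^2 + 3*x + 1)
Second-derivative test at each critical point:
  f''(-2.5275) = 3.9279 > 0 → local minimum
  f''(0.5275) = -3.9279 < 0 → local maximum

Critical points: x = -sqrt(21)/3 - 1 ≈ -2.5275 (local minimum); x = -1 + sqrt(21)/3 ≈ 0.5275 (local maximum)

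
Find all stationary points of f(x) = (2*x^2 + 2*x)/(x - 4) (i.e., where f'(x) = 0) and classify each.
f'(x) = 2*(x^2 - 8*x - 4)/(x^2 - 8*x + 16)

Solve f'(x) = 0:
  f'(x) = 2*(x^2 - 8*x - 4)/(x - 4)^2; the denominator is positive wherever f is defined, so f'(x) = 0 ⇔ 2*x^2 - 16*x - 8 = 0.
  Factor: 2*x^2 - 16*x - 8 = 2*(x^2 - 8*x - 4); x^2 - 8*x - 4 = 0 has no rational roots; quadratic formula: x = (8 ± √80)/2.
  ⇒ x = 4 - 2*sqrt(5) ≈ -0.4721, 4 + 2*sqrt(5) ≈ 8.4721

f''(x) = 80/(x^3 - 12*x^2 + 48*x - 64)
Second-derivative test at each critical point:
  f''(-0.4721) = -0.8944 < 0 → local maximum
  f''(8.4721) = 0.8944 > 0 → local minimum

Critical points: x = 4 - 2*sqrt(5) ≈ -0.4721 (local maximum); x = 4 + 2*sqrt(5) ≈ 8.4721 (local minimum)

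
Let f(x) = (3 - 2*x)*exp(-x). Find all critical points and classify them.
f'(x) = (2*x - 5)*exp(-x)

Solve f'(x) = 0:
  f'(x) = (2*x - 5)·exp(-x) and exp(-x) > 0 for every x, so f'(x) = 0 ⇔ 2*x - 5 = 0.
  2*x - 5 = 0.
  ⇒ x = 5/2

f''(x) = (7 - 2*x)*exp(-x)
Second-derivative test at each critical point:
  f''(5/2) = 0.1642 > 0 → local minimum

Critical points: x = 5/2 (local minimum)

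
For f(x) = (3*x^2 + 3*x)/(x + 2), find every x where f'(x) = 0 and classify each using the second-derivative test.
f'(x) = 3*(x^2 + 4*x + 2)/(x^2 + 4*x + 4)

Solve f'(x) = 0:
  f'(x) = 3*(x^2 + 4*x + 2)/(x + 2)^2; the denominator is positive wherever f is defined, so f'(x) = 0 ⇔ 3*x^2 + 12*x + 6 = 0.
  Factor: 3*x^2 + 12*x + 6 = 3*(x^2 + 4*x + 2); x^2 + 4*x + 2 = 0 has no rational roots; quadratic formula: x = (-4 ± √8)/2.
  ⇒ x = -2 - sqrt(2) ≈ -3.4142, -2 + sqrt(2) ≈ -0.5858

f''(x) = 12/(x^3 + 6*x^2 + 12*x + 8)
Second-derivative test at each critical point:
  f''(-3.4142) = -4.2426 < 0 → local maximum
  f''(-0.5858) = 4.2426 > 0 → local minimum

Critical points: x = -2 - sqrt(2) ≈ -3.4142 (local maximum); x = -2 + sqrt(2) ≈ -0.5858 (local minimum)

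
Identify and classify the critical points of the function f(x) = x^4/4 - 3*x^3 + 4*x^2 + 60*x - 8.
f'(x) = x^3 - 9*x^2 + 8*x + 60

Solve f'(x) = 0:
  Factor: x^3 - 9*x^2 + 8*x + 60 = (x - 6)*(x - 5)*(x + 2) = 0.
  ⇒ x = -2, 5, 6

f''(x) = 3*x^2 - 18*x + 8
Second-derivative test at each critical point:
  f''(-2) = 56 > 0 → local minimum
  f''(5) = -7 < 0 → local maximum
  f''(6) = 8 > 0 → local minimum

Critical points: x = -2 (local minimum); x = 5 (local maximum); x = 6 (local minimum)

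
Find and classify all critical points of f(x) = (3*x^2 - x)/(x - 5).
f'(x) = (3*x^2 - 30*x + 5)/(x^2 - 10*x + 25)

Solve f'(x) = 0:
  f'(x) = (3*x^2 - 30*x + 5)/(x - 5)^2; the denominator is positive wherever f is defined, so f'(x) = 0 ⇔ 3*x^2 - 30*x + 5 = 0.
  3*x^2 - 30*x + 5 = 0 has no rational roots; quadratic formula: x = (30 ± √840)/6.
  ⇒ x = 5 - sqrt(210)/3 ≈ 0.1695, sqrt(210)/3 + 5 ≈ 9.8305

f''(x) = 140/(x^3 - 15*x^2 + 75*x - 125)
Second-derivative test at each critical point:
  f''(0.1695) = -1.2421 < 0 → local maximum
  f''(9.8305) = 1.2421 > 0 → local minimum

Critical points: x = 5 - sqrt(210)/3 ≈ 0.1695 (local maximum); x = sqrt(210)/3 + 5 ≈ 9.8305 (local minimum)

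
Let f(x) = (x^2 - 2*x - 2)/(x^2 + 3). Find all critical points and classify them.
f'(x) = 2*(x^2 + 5*x - 3)/(x^4 + 6*x^2 + 9)

Solve f'(x) = 0:
  f'(x) = 2*(x^2 + 5*x - 3)/(x^2 + 3)^2; the denominator is positive wherever f is defined, so f'(x) = 0 ⇔ 2*x^2 + 10*x - 6 = 0.
  Factor: 2*x^2 + 10*x - 6 = 2*(x^2 + 5*x - 3); x^2 + 5*x - 3 = 0 has no rational roots; quadratic formula: x = (-5 ± √37)/2.
  ⇒ x = -sqrt(37)/2 - 5/2 ≈ -5.5414, -5/2 + sqrt(37)/2 ≈ 0.5414

f''(x) = 2*(-2*x^3 - 15*x^2 + 18*x + 15)/(x^6 + 9*x^4 + 27*x^2 + 27)
Second-derivative test at each critical point:
  f''(-5.5414) = -0.0107 < 0 → local maximum
  f''(0.5414) = 1.1218 > 0 → local minimum

Critical points: x = -sqrt(37)/2 - 5/2 ≈ -5.5414 (local maximum); x = -5/2 + sqrt(37)/2 ≈ 0.5414 (local minimum)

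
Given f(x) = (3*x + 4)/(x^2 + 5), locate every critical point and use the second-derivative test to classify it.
f'(x) = (-3*x^2 - 8*x + 15)/(x^4 + 10*x^2 + 25)

Solve f'(x) = 0:
  f'(x) = -(3*x^2 + 8*x - 15)/(x^2 + 5)^2; the denominator is positive wherever f is defined, so f'(x) = 0 ⇔ -3*x^2 - 8*x + 15 = 0.
  3*x^2 + 8*x - 15 = 0 has no rational roots; quadratic formula: x = (-8 ± √244)/6.
  ⇒ x = -sqrt(61)/3 - 4/3 ≈ -3.9367, -4/3 + sqrt(61)/3 ≈ 1.2701

f''(x) = 2*(4*x^2*(3*x + 4) - (9*x + 4)*(x^2 + 5))/(x^2 + 5)^3
Second-derivative test at each critical point:
  f''(-3.9367) = 0.0372 > 0 → local minimum
  f''(1.2701) = -0.3572 < 0 → local maximum

Critical points: x = -sqrt(61)/3 - 4/3 ≈ -3.9367 (local minimum); x = -4/3 + sqrt(61)/3 ≈ 1.2701 (local maximum)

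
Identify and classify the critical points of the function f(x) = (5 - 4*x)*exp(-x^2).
f'(x) = 2*(x*(4*x - 5) - 2)*exp(-x^2)

Solve f'(x) = 0:
  f'(x) = (8*x^2 - 10*x - 4)·exp(-x^2) and exp(-x^2) > 0 for every x, so f'(x) = 0 ⇔ 8*x^2 - 10*x - 4 = 0.
  Factor: 8*x^2 - 10*x - 4 = 2*(4*x^2 - 5*x - 2); 4*x^2 - 5*x - 2 = 0 has no rational roots; quadratic formula: x = (5 ± √57)/8.
  ⇒ x = 5/8 - sqrt(57)/8 ≈ -0.3187, 5/8 + sqrt(57)/8 ≈ 1.5687

f''(x) = 2*(2*x^2*(5 - 4*x) + 12*x - 5)*exp(-x^2)
Second-derivative test at each critical point:
  f''(-0.3187) = -13.6411 < 0 → local maximum
  f''(1.5687) = 1.2889 > 0 → local minimum

Critical points: x = 5/8 - sqrt(57)/8 ≈ -0.3187 (local maximum); x = 5/8 + sqrt(57)/8 ≈ 1.5687 (local minimum)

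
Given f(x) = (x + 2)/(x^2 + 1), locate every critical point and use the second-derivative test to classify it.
f'(x) = (x^2 - 2*x*(x + 2) + 1)/(x^2 + 1)^2

Solve f'(x) = 0:
  f'(x) = -(x^2 + 4*x - 1)/(x^2 + 1)^2; the denominator is positive wherever f is defined, so f'(x) = 0 ⇔ -x^2 - 4*x + 1 = 0.
  x^2 + 4*x - 1 = 0 has no rational roots; quadratic formula: x = (-4 ± √20)/2.
  ⇒ x = -sqrt(5) - 2 ≈ -4.2361, -2 + sqrt(5) ≈ 0.2361

f''(x) = 2*(4*x^2*(x + 2) - (3*x + 2)*(x^2 + 1))/(x^2 + 1)^3
Second-derivative test at each critical point:
  f''(-4.2361) = 0.0125 > 0 → local minimum
  f''(0.2361) = -4.0125 < 0 → local maximum

Critical points: x = -sqrt(5) - 2 ≈ -4.2361 (local minimum); x = -2 + sqrt(5) ≈ 0.2361 (local maximum)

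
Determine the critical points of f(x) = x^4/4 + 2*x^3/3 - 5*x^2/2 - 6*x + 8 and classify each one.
f'(x) = x^3 + 2*x^2 - 5*x - 6

Solve f'(x) = 0:
  Factor: x^3 + 2*x^2 - 5*x - 6 = (x - 2)*(x + 1)*(x + 3) = 0.
  ⇒ x = -3, -1, 2

f''(x) = 3*x^2 + 4*x - 5
Second-derivative test at each critical point:
  f''(-3) = 10 > 0 → local minimum
  f''(-1) = -6 < 0 → local maximum
  f''(2) = 15 > 0 → local minimum

Critical points: x = -3 (local minimum); x = -1 (local maximum); x = 2 (local minimum)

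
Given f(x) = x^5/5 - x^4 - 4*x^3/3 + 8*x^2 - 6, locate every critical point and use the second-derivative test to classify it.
f'(x) = x*(x^3 - 4*x^2 - 4*x + 16)

Solve f'(x) = 0:
  Factor: x^4 - 4*x^3 - 4*x^2 + 16*x = x*(x - 4)*(x - 2)*(x + 2) = 0.
  ⇒ x = -2, 0, 2, 4

f''(x) = 4*x^3 - 12*x^2 - 8*x + 16
Second-derivative test at each critical point:
  f''(-2) = -48 < 0 → local maximum
  f''(0) = 16 > 0 → local minimum
  f''(2) = -16 < 0 → local maximum
  f''(4) = 48 > 0 → local minimum

Critical points: x = -2 (local maximum); x = 0 (local minimum); x = 2 (local maximum); x = 4 (local minimum)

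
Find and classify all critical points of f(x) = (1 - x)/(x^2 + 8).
f'(x) = (-x^2 + 2*x*(x - 1) - 8)/(x^2 + 8)^2

Solve f'(x) = 0:
  f'(x) = (x - 4)*(x + 2)/(x^2 + 8)^2; the denominator is positive wherever f is defined, so f'(x) = 0 ⇔ x^2 - 2*x - 8 = 0.
  Factor: x^2 - 2*x - 8 = (x - 4)*(x + 2) = 0.
  ⇒ x = -2, 4

f''(x) = 2*(4*x^2*(1 - x) + (3*x - 1)*(x^2 + 8))/(x^2 + 8)^3
Second-derivative test at each critical point:
  f''(-2) = -1/24 < 0 → local maximum
  f''(4) = 1/96 > 0 → local minimum

Critical points: x = -2 (local maximum); x = 4 (local minimum)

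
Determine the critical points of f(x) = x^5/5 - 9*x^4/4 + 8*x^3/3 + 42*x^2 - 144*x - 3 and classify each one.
f'(x) = x^4 - 9*x^3 + 8*x^2 + 84*x - 144

Solve f'(x) = 0:
  Factor: x^4 - 9*x^3 + 8*x^2 + 84*x - 144 = (x - 6)*(x - 4)*(x - 2)*(x + 3) = 0.
  ⇒ x = -3, 2, 4, 6

f''(x) = 4*x^3 - 27*x^2 + 16*x + 84
Second-derivative test at each critical point:
  f''(-3) = -315 < 0 → local maximum
  f''(2) = 40 > 0 → local minimum
  f''(4) = -28 < 0 → local maximum
  f''(6) = 72 > 0 → local minimum

Critical points: x = -3 (local maximum); x = 2 (local minimum); x = 4 (local maximum); x = 6 (local minimum)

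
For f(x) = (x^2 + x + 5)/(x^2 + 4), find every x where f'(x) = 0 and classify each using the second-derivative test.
f'(x) = (-x^2 - 2*x + 4)/(x^4 + 8*x^2 + 16)

Solve f'(x) = 0:
  f'(x) = -(x^2 + 2*x - 4)/(x^2 + 4)^2; the denominator is positive wherever f is defined, so f'(x) = 0 ⇔ -x^2 - 2*x + 4 = 0.
  x^2 + 2*x - 4 = 0 has no rational roots; quadratic formula: x = (-2 ± √20)/2.
  ⇒ x = -sqrt(5) - 1 ≈ -3.2361, -1 + sqrt(5) ≈ 1.2361

f''(x) = 2*(x^3 + 3*x^2 - 12*x - 4)/(x^6 + 12*x^4 + 48*x^2 + 64)
Second-derivative test at each critical point:
  f''(-3.2361) = 0.0214 > 0 → local minimum
  f''(1.2361) = -0.1464 < 0 → local maximum

Critical points: x = -sqrt(5) - 1 ≈ -3.2361 (local minimum); x = -1 + sqrt(5) ≈ 1.2361 (local maximum)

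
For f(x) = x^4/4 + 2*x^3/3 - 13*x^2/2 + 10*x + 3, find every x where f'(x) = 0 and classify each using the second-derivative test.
f'(x) = x^3 + 2*x^2 - 13*x + 10

Solve f'(x) = 0:
  Factor: x^3 + 2*x^2 - 13*x + 10 = (x - 2)*(x - 1)*(x + 5) = 0.
  ⇒ x = -5, 1, 2

f''(x) = 3*x^2 + 4*x - 13
Second-derivative test at each critical point:
  f''(-5) = 42 > 0 → local minimum
  f''(1) = -6 < 0 → local maximum
  f''(2) = 7 > 0 → local minimum

Critical points: x = -5 (local minimum); x = 1 (local maximum); x = 2 (local minimum)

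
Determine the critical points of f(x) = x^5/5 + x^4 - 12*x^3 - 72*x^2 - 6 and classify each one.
f'(x) = x*(x^3 + 4*x^2 - 36*x - 144)

Solve f'(x) = 0:
  Factor: x^4 + 4*x^3 - 36*x^2 - 144*x = x*(x - 6)*(x + 4)*(x + 6) = 0.
  ⇒ x = -6, -4, 0, 6

f''(x) = 4*x^3 + 12*x^2 - 72*x - 144
Second-derivative test at each critical point:
  f''(-6) = -144 < 0 → local maximum
  f''(-4) = 80 > 0 → local minimum
  f''(0) = -144 < 0 → local maximum
  f''(6) = 720 > 0 → local minimum

Critical points: x = -6 (local maximum); x = -4 (local minimum); x = 0 (local maximum); x = 6 (local minimum)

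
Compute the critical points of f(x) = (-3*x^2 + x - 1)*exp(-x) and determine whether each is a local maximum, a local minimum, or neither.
f'(x) = (3*x^2 - 7*x + 2)*exp(-x)

Solve f'(x) = 0:
  f'(x) = (3*x^2 - 7*x + 2)·exp(-x) and exp(-x) > 0 for every x, so f'(x) = 0 ⇔ 3*x^2 - 7*x + 2 = 0.
  Factor: 3*x^2 - 7*x + 2 = (x - 2)*(3*x - 1) = 0.
  ⇒ x = 1/3, 2

f''(x) = (-3*x^2 + 13*x - 9)*exp(-x)
Second-derivative test at each critical point:
  f''(1/3) = -3.5827 < 0 → local maximum
  f''(2) = 0.6767 > 0 → local minimum

Critical points: x = 1/3 (local maximum); x = 2 (local minimum)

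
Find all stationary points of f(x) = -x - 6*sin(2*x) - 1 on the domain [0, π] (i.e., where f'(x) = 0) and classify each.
f'(x) = 24*sin(x)^2 - 13

Solve f'(x) = 0 on [0, π]:
  f'(x) = 0 ⇔ cos(2*x) = -1/12, i.e. 2*x = ±arccos(-1/12) + 2nπ; keep the solutions lying in [0, π].
  ⇒ x = acos(-1/12)/2 ≈ 0.8271, pi - acos(-1/12)/2 ≈ 2.3145

f''(x) = 24*sin(2*x)
Second-derivative test at each critical point:
  f''(0.8271) = 23.9165 > 0 → local minimum
  f''(2.3145) = -23.9165 < 0 → local maximum

Critical points: x = acos(-1/12)/2 ≈ 0.8271 (local minimum); x = pi - acos(-1/12)/2 ≈ 2.3145 (local maximum)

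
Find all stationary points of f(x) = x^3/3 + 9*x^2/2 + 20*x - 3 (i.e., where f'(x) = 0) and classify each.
f'(x) = x^2 + 9*x + 20

Solve f'(x) = 0:
  Factor: x^2 + 9*x + 20 = (x + 4)*(x + 5) = 0.
  ⇒ x = -5, -4

f''(x) = 2*x + 9
Second-derivative test at each critical point:
  f''(-5) = -1 < 0 → local maximum
  f''(-4) = 1 > 0 → local minimum

Critical points: x = -5 (local maximum); x = -4 (local minimum)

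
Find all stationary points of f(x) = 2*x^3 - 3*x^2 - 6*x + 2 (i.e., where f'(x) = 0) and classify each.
f'(x) = 6*x^2 - 6*x - 6

Solve f'(x) = 0:
  Factor: 6*x^2 - 6*x - 6 = 6*(x^2 - x - 1); x^2 - x - 1 = 0 has no rational roots; quadratic formula: x = (1 ± √5)/2.
  ⇒ x = 1/2 - sqrt(5)/2 ≈ -0.6180, 1/2 + sqrt(5)/2 ≈ 1.6180

f''(x) = 12*x - 6
Second-derivative test at each critical point:
  f''(-0.6180) = -13.4164 < 0 → local maximum
  f''(1.6180) = 13.4164 > 0 → local minimum

Critical points: x = 1/2 - sqrt(5)/2 ≈ -0.6180 (local maximum); x = 1/2 + sqrt(5)/2 ≈ 1.6180 (local minimum)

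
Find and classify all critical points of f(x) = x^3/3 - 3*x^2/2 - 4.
f'(x) = x*(x - 3)

Solve f'(x) = 0:
  Factor: x^2 - 3*x = x*(x - 3) = 0.
  ⇒ x = 0, 3

f''(x) = 2*x - 3
Second-derivative test at each critical point:
  f''(0) = -3 < 0 → local maximum
  f''(3) = 3 > 0 → local minimum

Critical points: x = 0 (local maximum); x = 3 (local minimum)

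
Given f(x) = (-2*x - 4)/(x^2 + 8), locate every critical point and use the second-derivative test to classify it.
f'(x) = 2*(-x^2 + 2*x*(x + 2) - 8)/(x^2 + 8)^2

Solve f'(x) = 0:
  f'(x) = 2*(x^2 + 4*x - 8)/(x^2 + 8)^2; the denominator is positive wherever f is defined, so f'(x) = 0 ⇔ 2*x^2 + 8*x - 16 = 0.
  Factor: 2*x^2 + 8*x - 16 = 2*(x^2 + 4*x - 8); x^2 + 4*x - 8 = 0 has no rational roots; quadratic formula: x = (-4 ± √48)/2.
  ⇒ x = -2*sqrt(3) - 2 ≈ -5.4641, -2 + 2*sqrt(3) ≈ 1.4641

f''(x) = 4*(-4*x^2*(x + 2) + (3*x + 2)*(x^2 + 8))/(x^2 + 8)^3
Second-derivative test at each critical point:
  f''(-5.4641) = -0.0097 < 0 → local maximum
  f''(1.4641) = 0.1347 > 0 → local minimum

Critical points: x = -2*sqrt(3) - 2 ≈ -5.4641 (local maximum); x = -2 + 2*sqrt(3) ≈ 1.4641 (local minimum)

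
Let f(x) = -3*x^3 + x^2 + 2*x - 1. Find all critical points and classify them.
f'(x) = -9*x^2 + 2*x + 2

Solve f'(x) = 0:
  9*x^2 - 2*x - 2 = 0 has no rational roots; quadratic formula: x = (2 ± √76)/18.
  ⇒ x = 1/9 - sqrt(19)/9 ≈ -0.3732, 1/9 + sqrt(19)/9 ≈ 0.5954

f''(x) = 2 - 18*x
Second-derivative test at each critical point:
  f''(-0.3732) = 8.7178 > 0 → local minimum
  f''(0.5954) = -8.7178 < 0 → local maximum

Critical points: x = 1/9 - sqrt(19)/9 ≈ -0.3732 (local minimum); x = 1/9 + sqrt(19)/9 ≈ 0.5954 (local maximum)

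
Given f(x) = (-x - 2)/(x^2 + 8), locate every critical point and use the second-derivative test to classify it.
f'(x) = (-x^2 + 2*x*(x + 2) - 8)/(x^2 + 8)^2

Solve f'(x) = 0:
  f'(x) = (x^2 + 4*x - 8)/(x^2 + 8)^2; the denominator is positive wherever f is defined, so f'(x) = 0 ⇔ x^2 + 4*x - 8 = 0.
  x^2 + 4*x - 8 = 0 has no rational roots; quadratic formula: x = (-4 ± √48)/2.
  ⇒ x = -2*sqrt(3) - 2 ≈ -5.4641, -2 + 2*sqrt(3) ≈ 1.4641

f''(x) = 2*(-4*x^2*(x + 2) + (3*x + 2)*(x^2 + 8))/(x^2 + 8)^3
Second-derivative test at each critical point:
  f''(-5.4641) = -0.0048 < 0 → local maximum
  f''(1.4641) = 0.0673 > 0 → local minimum

Critical points: x = -2*sqrt(3) - 2 ≈ -5.4641 (local maximum); x = -2 + 2*sqrt(3) ≈ 1.4641 (local minimum)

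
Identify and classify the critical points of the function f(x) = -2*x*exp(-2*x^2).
f'(x) = 2*(4*x^2 - 1)*exp(-2*x^2)

Solve f'(x) = 0:
  f'(x) = (8*x^2 - 2)·exp(-2*x^2) and exp(-2*x^2) > 0 for every x, so f'(x) = 0 ⇔ 8*x^2 - 2 = 0.
  Factor: 8*x^2 - 2 = 2*(2*x - 1)*(2*x + 1) = 0.
  ⇒ x = -1/2, 1/2

f''(x) = (-32*x^3 + 24*x)*exp(-2*x^2)
Second-derivative test at each critical point:
  f''(-1/2) = -4.8522 < 0 → local maximum
  f''(1/2) = 4.8522 > 0 → local minimum

Critical points: x = -1/2 (local maximum); x = 1/2 (local minimum)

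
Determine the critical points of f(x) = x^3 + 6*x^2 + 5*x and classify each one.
f'(x) = 3*x^2 + 12*x + 5

Solve f'(x) = 0:
  3*x^2 + 12*x + 5 = 0 has no rational roots; quadratic formula: x = (-12 ± √84)/6.
  ⇒ x = -2 - sqrt(21)/3 ≈ -3.5275, -2 + sqrt(21)/3 ≈ -0.4725

f''(x) = 6*x + 12
Second-derivative test at each critical point:
  f''(-3.5275) = -9.1652 < 0 → local maximum
  f''(-0.4725) = 9.1652 > 0 → local minimum

Critical points: x = -2 - sqrt(21)/3 ≈ -3.5275 (local maximum); x = -2 + sqrt(21)/3 ≈ -0.4725 (local minimum)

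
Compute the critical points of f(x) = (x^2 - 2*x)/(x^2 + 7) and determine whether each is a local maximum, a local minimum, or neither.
f'(x) = 2*(x^2 + 7*x - 7)/(x^4 + 14*x^2 + 49)

Solve f'(x) = 0:
  f'(x) = 2*(x^2 + 7*x - 7)/(x^2 + 7)^2; the denominator is positive wherever f is defined, so f'(x) = 0 ⇔ 2*x^2 + 14*x - 14 = 0.
  Factor: 2*x^2 + 14*x - 14 = 2*(x^2 + 7*x - 7); x^2 + 7*x - 7 = 0 has no rational roots; quadratic formula: x = (-7 ± √77)/2.
  ⇒ x = -sqrt(77)/2 - 7/2 ≈ -7.8875, -7/2 + sqrt(77)/2 ≈ 0.8875

f''(x) = 2*(-2*x^3 - 21*x^2 + 42*x + 49)/(x^6 + 21*x^4 + 147*x^2 + 343)
Second-derivative test at each critical point:
  f''(-7.8875) = -0.0037 < 0 → local maximum
  f''(0.8875) = 0.2894 > 0 → local minimum

Critical points: x = -sqrt(77)/2 - 7/2 ≈ -7.8875 (local maximum); x = -7/2 + sqrt(77)/2 ≈ 0.8875 (local minimum)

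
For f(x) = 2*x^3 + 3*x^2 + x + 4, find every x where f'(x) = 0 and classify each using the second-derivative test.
f'(x) = 6*x^2 + 6*x + 1

Solve f'(x) = 0:
  6*x^2 + 6*x + 1 = 0 has no rational roots; quadratic formula: x = (-6 ± √12)/12.
  ⇒ x = -1/2 - sqrt(3)/6 ≈ -0.7887, -1/2 + sqrt(3)/6 ≈ -0.2113

f''(x) = 12*x + 6
Second-derivative test at each critical point:
  f''(-0.7887) = -3.4641 < 0 → local maximum
  f''(-0.2113) = 3.4641 > 0 → local minimum

Critical points: x = -1/2 - sqrt(3)/6 ≈ -0.7887 (local maximum); x = -1/2 + sqrt(3)/6 ≈ -0.2113 (local minimum)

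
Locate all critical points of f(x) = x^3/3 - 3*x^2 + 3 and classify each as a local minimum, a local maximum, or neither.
f'(x) = x*(x - 6)

Solve f'(x) = 0:
  Factor: x^2 - 6*x = x*(x - 6) = 0.
  ⇒ x = 0, 6

f''(x) = 2*x - 6
Second-derivative test at each critical point:
  f''(0) = -6 < 0 → local maximum
  f''(6) = 6 > 0 → local minimum

Critical points: x = 0 (local maximum); x = 6 (local minimum)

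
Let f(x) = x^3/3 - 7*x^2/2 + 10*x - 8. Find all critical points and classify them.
f'(x) = x^2 - 7*x + 10

Solve f'(x) = 0:
  Factor: x^2 - 7*x + 10 = (x - 5)*(x - 2) = 0.
  ⇒ x = 2, 5

f''(x) = 2*x - 7
Second-derivative test at each critical point:
  f''(2) = -3 < 0 → local maximum
  f''(5) = 3 > 0 → local minimum

Critical points: x = 2 (local maximum); x = 5 (local minimum)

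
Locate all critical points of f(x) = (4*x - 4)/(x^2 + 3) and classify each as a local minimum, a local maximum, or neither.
f'(x) = 4*(x^2 - 2*x*(x - 1) + 3)/(x^2 + 3)^2

Solve f'(x) = 0:
  f'(x) = -4*(x - 3)*(x + 1)/(x^2 + 3)^2; the denominator is positive wherever f is defined, so f'(x) = 0 ⇔ -4*x^2 + 8*x + 12 = 0.
  Factor: -4*x^2 + 8*x + 12 = -4*(x - 3)*(x + 1) = 0.
  ⇒ x = -1, 3

f''(x) = 8*(4*x^2*(x - 1) + (1 - 3*x)*(x^2 + 3))/(x^2 + 3)^3
Second-derivative test at each critical point:
  f''(-1) = 1 > 0 → local minimum
  f''(3) = -1/9 < 0 → local maximum

Critical points: x = -1 (local minimum); x = 3 (local maximum)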